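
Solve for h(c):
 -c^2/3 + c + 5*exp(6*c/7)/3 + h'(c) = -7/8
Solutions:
 h(c) = C1 + c^3/9 - c^2/2 - 7*c/8 - 35*exp(6*c/7)/18


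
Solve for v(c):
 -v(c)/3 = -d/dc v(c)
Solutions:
 v(c) = C1*exp(c/3)


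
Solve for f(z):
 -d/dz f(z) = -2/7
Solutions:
 f(z) = C1 + 2*z/7


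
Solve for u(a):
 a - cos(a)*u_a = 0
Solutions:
 u(a) = C1 + Integral(a/cos(a), a)


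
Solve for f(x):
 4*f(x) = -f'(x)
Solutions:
 f(x) = C1*exp(-4*x)


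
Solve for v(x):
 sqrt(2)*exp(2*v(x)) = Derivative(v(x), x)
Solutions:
 v(x) = log(-sqrt(-1/(C1 + sqrt(2)*x))) - log(2)/2
 v(x) = log(-1/(C1 + sqrt(2)*x))/2 - log(2)/2


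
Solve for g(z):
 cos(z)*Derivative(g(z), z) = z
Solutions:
 g(z) = C1 + Integral(z/cos(z), z)


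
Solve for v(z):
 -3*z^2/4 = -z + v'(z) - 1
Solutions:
 v(z) = C1 - z^3/4 + z^2/2 + z


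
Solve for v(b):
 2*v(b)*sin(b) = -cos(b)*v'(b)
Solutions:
 v(b) = C1*cos(b)^2


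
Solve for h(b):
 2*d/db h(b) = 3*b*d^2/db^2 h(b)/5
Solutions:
 h(b) = C1 + C2*b^(13/3)


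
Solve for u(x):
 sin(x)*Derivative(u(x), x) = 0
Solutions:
 u(x) = C1


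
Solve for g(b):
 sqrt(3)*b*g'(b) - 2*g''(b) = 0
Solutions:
 g(b) = C1 + C2*erfi(3^(1/4)*b/2)


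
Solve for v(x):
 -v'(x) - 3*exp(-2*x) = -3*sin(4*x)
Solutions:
 v(x) = C1 - 3*cos(4*x)/4 + 3*exp(-2*x)/2


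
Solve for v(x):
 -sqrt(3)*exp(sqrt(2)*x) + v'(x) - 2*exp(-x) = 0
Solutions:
 v(x) = C1 + sqrt(6)*exp(sqrt(2)*x)/2 - 2*exp(-x)


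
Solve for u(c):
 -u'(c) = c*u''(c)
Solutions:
 u(c) = C1 + C2*log(c)


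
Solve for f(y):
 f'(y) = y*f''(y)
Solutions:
 f(y) = C1 + C2*y^2


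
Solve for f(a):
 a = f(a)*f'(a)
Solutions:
 f(a) = -sqrt(C1 + a^2)
 f(a) = sqrt(C1 + a^2)


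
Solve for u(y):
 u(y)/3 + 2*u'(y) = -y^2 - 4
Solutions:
 u(y) = C1*exp(-y/6) - 3*y^2 + 36*y - 228


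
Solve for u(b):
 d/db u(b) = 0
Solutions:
 u(b) = C1


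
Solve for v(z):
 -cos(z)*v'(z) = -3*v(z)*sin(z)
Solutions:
 v(z) = C1/cos(z)^3


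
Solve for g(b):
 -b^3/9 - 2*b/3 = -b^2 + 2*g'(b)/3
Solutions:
 g(b) = C1 - b^4/24 + b^3/2 - b^2/2


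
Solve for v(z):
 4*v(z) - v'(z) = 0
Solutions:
 v(z) = C1*exp(4*z)


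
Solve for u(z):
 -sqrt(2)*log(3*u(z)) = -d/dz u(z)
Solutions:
 -sqrt(2)*Integral(1/(log(_y) + log(3)), (_y, u(z)))/2 = C1 - z


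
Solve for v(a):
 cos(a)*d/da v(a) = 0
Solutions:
 v(a) = C1


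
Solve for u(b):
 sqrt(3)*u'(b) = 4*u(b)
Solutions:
 u(b) = C1*exp(4*sqrt(3)*b/3)


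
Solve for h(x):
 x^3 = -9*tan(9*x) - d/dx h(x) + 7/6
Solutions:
 h(x) = C1 - x^4/4 + 7*x/6 + log(cos(9*x))


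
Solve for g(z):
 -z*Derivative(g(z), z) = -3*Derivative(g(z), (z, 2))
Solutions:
 g(z) = C1 + C2*erfi(sqrt(6)*z/6)


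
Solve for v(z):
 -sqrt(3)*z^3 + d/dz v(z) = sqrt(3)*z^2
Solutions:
 v(z) = C1 + sqrt(3)*z^4/4 + sqrt(3)*z^3/3


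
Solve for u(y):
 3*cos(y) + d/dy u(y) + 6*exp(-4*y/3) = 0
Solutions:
 u(y) = C1 - 3*sin(y) + 9*exp(-4*y/3)/2


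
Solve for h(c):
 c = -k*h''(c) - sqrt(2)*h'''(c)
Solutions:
 h(c) = C1 + C2*c + C3*exp(-sqrt(2)*c*k/2) - c^3/(6*k) + sqrt(2)*c^2/(2*k^2)


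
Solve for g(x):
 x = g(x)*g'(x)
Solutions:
 g(x) = -sqrt(C1 + x^2)
 g(x) = sqrt(C1 + x^2)


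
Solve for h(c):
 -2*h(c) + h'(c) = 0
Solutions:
 h(c) = C1*exp(2*c)


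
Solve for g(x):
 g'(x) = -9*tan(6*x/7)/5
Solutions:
 g(x) = C1 + 21*log(cos(6*x/7))/10


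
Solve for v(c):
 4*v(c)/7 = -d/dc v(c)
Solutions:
 v(c) = C1*exp(-4*c/7)


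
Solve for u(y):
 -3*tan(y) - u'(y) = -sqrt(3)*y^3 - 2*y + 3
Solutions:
 u(y) = C1 + sqrt(3)*y^4/4 + y^2 - 3*y + 3*log(cos(y))


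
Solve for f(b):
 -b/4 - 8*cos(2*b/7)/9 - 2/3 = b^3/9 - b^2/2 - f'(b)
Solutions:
 f(b) = C1 + b^4/36 - b^3/6 + b^2/8 + 2*b/3 + 28*sin(2*b/7)/9


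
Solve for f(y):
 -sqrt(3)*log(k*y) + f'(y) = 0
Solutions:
 f(y) = C1 + sqrt(3)*y*log(k*y) - sqrt(3)*y


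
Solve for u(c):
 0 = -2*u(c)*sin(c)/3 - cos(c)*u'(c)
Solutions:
 u(c) = C1*cos(c)^(2/3)


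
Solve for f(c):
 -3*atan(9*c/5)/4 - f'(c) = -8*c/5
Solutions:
 f(c) = C1 + 4*c^2/5 - 3*c*atan(9*c/5)/4 + 5*log(81*c^2 + 25)/24


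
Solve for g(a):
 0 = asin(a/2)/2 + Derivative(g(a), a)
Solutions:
 g(a) = C1 - a*asin(a/2)/2 - sqrt(4 - a^2)/2


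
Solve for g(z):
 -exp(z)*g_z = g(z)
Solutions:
 g(z) = C1*exp(exp(-z))


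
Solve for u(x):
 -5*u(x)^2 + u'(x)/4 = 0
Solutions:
 u(x) = -1/(C1 + 20*x)


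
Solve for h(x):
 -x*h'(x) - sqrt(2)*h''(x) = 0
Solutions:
 h(x) = C1 + C2*erf(2^(1/4)*x/2)


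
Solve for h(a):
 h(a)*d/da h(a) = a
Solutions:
 h(a) = -sqrt(C1 + a^2)
 h(a) = sqrt(C1 + a^2)


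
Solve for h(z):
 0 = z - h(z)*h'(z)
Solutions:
 h(z) = -sqrt(C1 + z^2)
 h(z) = sqrt(C1 + z^2)


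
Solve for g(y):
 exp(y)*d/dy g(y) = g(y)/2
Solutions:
 g(y) = C1*exp(-exp(-y)/2)


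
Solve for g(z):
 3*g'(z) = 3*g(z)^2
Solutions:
 g(z) = -1/(C1 + z)


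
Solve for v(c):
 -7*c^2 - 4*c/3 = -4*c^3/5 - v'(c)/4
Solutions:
 v(c) = C1 - 4*c^4/5 + 28*c^3/3 + 8*c^2/3


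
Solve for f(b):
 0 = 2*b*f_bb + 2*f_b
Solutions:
 f(b) = C1 + C2*log(b)


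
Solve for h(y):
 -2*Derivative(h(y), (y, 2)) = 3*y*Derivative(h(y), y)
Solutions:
 h(y) = C1 + C2*erf(sqrt(3)*y/2)


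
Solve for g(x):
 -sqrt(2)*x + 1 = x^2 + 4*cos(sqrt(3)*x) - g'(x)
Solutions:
 g(x) = C1 + x^3/3 + sqrt(2)*x^2/2 - x + 4*sqrt(3)*sin(sqrt(3)*x)/3


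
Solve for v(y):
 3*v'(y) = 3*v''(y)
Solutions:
 v(y) = C1 + C2*exp(y)


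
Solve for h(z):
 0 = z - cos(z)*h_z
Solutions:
 h(z) = C1 + Integral(z/cos(z), z)


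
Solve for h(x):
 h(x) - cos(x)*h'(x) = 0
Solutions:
 h(x) = C1*sqrt(sin(x) + 1)/sqrt(sin(x) - 1)


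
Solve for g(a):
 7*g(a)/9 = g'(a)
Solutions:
 g(a) = C1*exp(7*a/9)


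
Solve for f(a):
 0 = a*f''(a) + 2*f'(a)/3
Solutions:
 f(a) = C1 + C2*a^(1/3)


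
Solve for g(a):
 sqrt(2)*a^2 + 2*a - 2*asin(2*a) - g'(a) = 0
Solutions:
 g(a) = C1 + sqrt(2)*a^3/3 + a^2 - 2*a*asin(2*a) - sqrt(1 - 4*a^2)


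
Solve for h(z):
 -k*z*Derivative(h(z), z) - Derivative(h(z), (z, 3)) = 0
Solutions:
 h(z) = C1 + Integral(C2*airyai(z*(-k)^(1/3)) + C3*airybi(z*(-k)^(1/3)), z)


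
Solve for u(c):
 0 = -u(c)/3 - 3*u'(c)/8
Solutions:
 u(c) = C1*exp(-8*c/9)


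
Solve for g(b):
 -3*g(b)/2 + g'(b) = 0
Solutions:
 g(b) = C1*exp(3*b/2)


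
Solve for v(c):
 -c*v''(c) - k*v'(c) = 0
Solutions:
 v(c) = C1 + c^(1 - re(k))*(C2*sin(log(c)*Abs(im(k))) + C3*cos(log(c)*im(k)))


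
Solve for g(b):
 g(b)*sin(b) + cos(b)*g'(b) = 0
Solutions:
 g(b) = C1*cos(b)


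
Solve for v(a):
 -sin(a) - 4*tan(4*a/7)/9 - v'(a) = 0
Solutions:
 v(a) = C1 + 7*log(cos(4*a/7))/9 + cos(a)


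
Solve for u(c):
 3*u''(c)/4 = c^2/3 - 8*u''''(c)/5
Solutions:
 u(c) = C1 + C2*c + C3*sin(sqrt(30)*c/8) + C4*cos(sqrt(30)*c/8) + c^4/27 - 128*c^2/135


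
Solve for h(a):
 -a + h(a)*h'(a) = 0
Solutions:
 h(a) = -sqrt(C1 + a^2)
 h(a) = sqrt(C1 + a^2)


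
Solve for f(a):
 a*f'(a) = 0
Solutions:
 f(a) = C1


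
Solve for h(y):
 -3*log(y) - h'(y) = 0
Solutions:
 h(y) = C1 - 3*y*log(y) + 3*y


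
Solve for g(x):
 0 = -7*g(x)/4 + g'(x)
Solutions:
 g(x) = C1*exp(7*x/4)


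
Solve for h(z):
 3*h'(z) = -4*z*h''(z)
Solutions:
 h(z) = C1 + C2*z^(1/4)


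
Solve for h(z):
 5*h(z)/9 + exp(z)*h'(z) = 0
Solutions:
 h(z) = C1*exp(5*exp(-z)/9)


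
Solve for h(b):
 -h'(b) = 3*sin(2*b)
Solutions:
 h(b) = C1 + 3*cos(2*b)/2


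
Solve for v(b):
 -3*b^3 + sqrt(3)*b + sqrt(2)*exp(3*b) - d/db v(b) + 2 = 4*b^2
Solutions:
 v(b) = C1 - 3*b^4/4 - 4*b^3/3 + sqrt(3)*b^2/2 + 2*b + sqrt(2)*exp(3*b)/3


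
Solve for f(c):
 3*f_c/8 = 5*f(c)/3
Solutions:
 f(c) = C1*exp(40*c/9)


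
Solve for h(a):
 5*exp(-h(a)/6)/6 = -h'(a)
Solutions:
 h(a) = 6*log(C1 - 5*a/36)


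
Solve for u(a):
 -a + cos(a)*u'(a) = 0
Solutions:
 u(a) = C1 + Integral(a/cos(a), a)


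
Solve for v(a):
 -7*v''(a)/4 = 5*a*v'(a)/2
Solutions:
 v(a) = C1 + C2*erf(sqrt(35)*a/7)


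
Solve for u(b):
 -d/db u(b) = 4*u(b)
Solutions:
 u(b) = C1*exp(-4*b)


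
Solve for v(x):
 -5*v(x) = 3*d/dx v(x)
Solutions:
 v(x) = C1*exp(-5*x/3)


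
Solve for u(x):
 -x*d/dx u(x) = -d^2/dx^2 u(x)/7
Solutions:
 u(x) = C1 + C2*erfi(sqrt(14)*x/2)


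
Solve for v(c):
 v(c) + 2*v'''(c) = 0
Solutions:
 v(c) = C3*exp(-2^(2/3)*c/2) + (C1*sin(2^(2/3)*sqrt(3)*c/4) + C2*cos(2^(2/3)*sqrt(3)*c/4))*exp(2^(2/3)*c/4)


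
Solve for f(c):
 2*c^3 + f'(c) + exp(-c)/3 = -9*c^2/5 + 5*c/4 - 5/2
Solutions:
 f(c) = C1 - c^4/2 - 3*c^3/5 + 5*c^2/8 - 5*c/2 + exp(-c)/3


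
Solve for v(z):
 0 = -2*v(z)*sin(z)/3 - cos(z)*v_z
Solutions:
 v(z) = C1*cos(z)^(2/3)


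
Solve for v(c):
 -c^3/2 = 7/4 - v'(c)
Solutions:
 v(c) = C1 + c^4/8 + 7*c/4


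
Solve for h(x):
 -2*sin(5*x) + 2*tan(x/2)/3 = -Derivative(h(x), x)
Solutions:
 h(x) = C1 + 4*log(cos(x/2))/3 - 2*cos(5*x)/5


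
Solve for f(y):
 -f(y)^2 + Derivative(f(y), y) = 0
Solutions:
 f(y) = -1/(C1 + y)


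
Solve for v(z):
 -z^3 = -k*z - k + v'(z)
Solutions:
 v(z) = C1 + k*z^2/2 + k*z - z^4/4


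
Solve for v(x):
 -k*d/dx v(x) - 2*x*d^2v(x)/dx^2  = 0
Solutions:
 v(x) = C1 + x^(1 - re(k)/2)*(C2*sin(log(x)*Abs(im(k))/2) + C3*cos(log(x)*im(k)/2))


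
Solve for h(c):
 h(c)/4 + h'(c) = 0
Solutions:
 h(c) = C1*exp(-c/4)


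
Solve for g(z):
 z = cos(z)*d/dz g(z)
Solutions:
 g(z) = C1 + Integral(z/cos(z), z)


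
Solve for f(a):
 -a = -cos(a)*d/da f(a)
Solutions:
 f(a) = C1 + Integral(a/cos(a), a)


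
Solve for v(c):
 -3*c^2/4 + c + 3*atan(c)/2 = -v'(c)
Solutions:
 v(c) = C1 + c^3/4 - c^2/2 - 3*c*atan(c)/2 + 3*log(c^2 + 1)/4


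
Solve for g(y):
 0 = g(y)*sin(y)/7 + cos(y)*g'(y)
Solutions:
 g(y) = C1*cos(y)^(1/7)


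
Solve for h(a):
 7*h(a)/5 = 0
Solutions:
 h(a) = 0


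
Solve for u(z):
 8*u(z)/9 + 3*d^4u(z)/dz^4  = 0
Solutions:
 u(z) = (C1*sin(6^(1/4)*z/3) + C2*cos(6^(1/4)*z/3))*exp(-6^(1/4)*z/3) + (C3*sin(6^(1/4)*z/3) + C4*cos(6^(1/4)*z/3))*exp(6^(1/4)*z/3)


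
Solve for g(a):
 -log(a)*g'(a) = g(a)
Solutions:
 g(a) = C1*exp(-li(a))


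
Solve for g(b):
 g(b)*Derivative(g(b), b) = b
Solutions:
 g(b) = -sqrt(C1 + b^2)
 g(b) = sqrt(C1 + b^2)


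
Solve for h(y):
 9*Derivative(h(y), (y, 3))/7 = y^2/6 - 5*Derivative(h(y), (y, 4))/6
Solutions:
 h(y) = C1 + C2*y + C3*y^2 + C4*exp(-54*y/35) + 7*y^5/3240 - 245*y^4/34992 + 8575*y^3/472392


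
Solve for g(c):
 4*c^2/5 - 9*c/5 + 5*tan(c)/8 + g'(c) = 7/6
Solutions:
 g(c) = C1 - 4*c^3/15 + 9*c^2/10 + 7*c/6 + 5*log(cos(c))/8


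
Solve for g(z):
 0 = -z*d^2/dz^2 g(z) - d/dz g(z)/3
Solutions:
 g(z) = C1 + C2*z^(2/3)


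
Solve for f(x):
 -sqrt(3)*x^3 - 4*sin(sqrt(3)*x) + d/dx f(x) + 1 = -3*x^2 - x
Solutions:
 f(x) = C1 + sqrt(3)*x^4/4 - x^3 - x^2/2 - x - 4*sqrt(3)*cos(sqrt(3)*x)/3


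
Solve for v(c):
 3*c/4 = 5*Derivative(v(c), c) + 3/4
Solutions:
 v(c) = C1 + 3*c^2/40 - 3*c/20


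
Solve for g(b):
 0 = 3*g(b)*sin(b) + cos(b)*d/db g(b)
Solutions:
 g(b) = C1*cos(b)^3


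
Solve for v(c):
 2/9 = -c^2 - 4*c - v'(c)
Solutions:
 v(c) = C1 - c^3/3 - 2*c^2 - 2*c/9


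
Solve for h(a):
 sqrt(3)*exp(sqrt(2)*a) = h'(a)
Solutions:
 h(a) = C1 + sqrt(6)*exp(sqrt(2)*a)/2


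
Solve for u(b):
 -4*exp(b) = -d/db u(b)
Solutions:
 u(b) = C1 + 4*exp(b)


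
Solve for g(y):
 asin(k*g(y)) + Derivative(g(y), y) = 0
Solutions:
 Integral(1/asin(_y*k), (_y, g(y))) = C1 - y


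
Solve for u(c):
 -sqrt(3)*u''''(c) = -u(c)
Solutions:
 u(c) = C1*exp(-3^(7/8)*c/3) + C2*exp(3^(7/8)*c/3) + C3*sin(3^(7/8)*c/3) + C4*cos(3^(7/8)*c/3)


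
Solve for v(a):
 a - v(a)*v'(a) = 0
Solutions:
 v(a) = -sqrt(C1 + a^2)
 v(a) = sqrt(C1 + a^2)


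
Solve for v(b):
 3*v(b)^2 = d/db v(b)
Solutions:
 v(b) = -1/(C1 + 3*b)


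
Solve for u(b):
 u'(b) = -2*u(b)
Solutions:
 u(b) = C1*exp(-2*b)


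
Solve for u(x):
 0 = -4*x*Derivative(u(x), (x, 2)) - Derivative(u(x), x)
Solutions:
 u(x) = C1 + C2*x^(3/4)


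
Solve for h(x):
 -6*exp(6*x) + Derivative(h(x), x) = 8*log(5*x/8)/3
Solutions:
 h(x) = C1 + 8*x*log(x)/3 + x*(-8*log(2) - 8/3 + 8*log(5)/3) + exp(6*x)


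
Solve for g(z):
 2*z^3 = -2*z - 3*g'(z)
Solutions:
 g(z) = C1 - z^4/6 - z^2/3


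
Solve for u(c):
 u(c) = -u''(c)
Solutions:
 u(c) = C1*sin(c) + C2*cos(c)


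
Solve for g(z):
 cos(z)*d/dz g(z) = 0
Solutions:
 g(z) = C1


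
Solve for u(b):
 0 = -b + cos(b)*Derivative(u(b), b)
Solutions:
 u(b) = C1 + Integral(b/cos(b), b)


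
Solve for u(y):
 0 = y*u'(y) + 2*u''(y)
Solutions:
 u(y) = C1 + C2*erf(y/2)


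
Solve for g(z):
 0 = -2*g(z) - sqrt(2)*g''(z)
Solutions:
 g(z) = C1*sin(2^(1/4)*z) + C2*cos(2^(1/4)*z)


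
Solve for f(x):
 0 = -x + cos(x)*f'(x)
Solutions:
 f(x) = C1 + Integral(x/cos(x), x)


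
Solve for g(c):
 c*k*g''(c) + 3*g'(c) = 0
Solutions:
 g(c) = C1 + c^(((re(k) - 3)*re(k) + im(k)^2)/(re(k)^2 + im(k)^2))*(C2*sin(3*log(c)*Abs(im(k))/(re(k)^2 + im(k)^2)) + C3*cos(3*log(c)*im(k)/(re(k)^2 + im(k)^2)))


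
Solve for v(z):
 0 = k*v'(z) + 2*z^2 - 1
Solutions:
 v(z) = C1 - 2*z^3/(3*k) + z/k


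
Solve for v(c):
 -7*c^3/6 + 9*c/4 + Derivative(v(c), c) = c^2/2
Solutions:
 v(c) = C1 + 7*c^4/24 + c^3/6 - 9*c^2/8


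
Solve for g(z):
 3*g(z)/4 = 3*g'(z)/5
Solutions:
 g(z) = C1*exp(5*z/4)


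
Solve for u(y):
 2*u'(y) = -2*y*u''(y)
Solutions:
 u(y) = C1 + C2*log(y)


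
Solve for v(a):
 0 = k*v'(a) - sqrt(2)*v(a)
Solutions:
 v(a) = C1*exp(sqrt(2)*a/k)


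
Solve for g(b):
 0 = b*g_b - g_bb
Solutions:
 g(b) = C1 + C2*erfi(sqrt(2)*b/2)


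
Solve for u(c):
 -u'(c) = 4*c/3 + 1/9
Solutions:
 u(c) = C1 - 2*c^2/3 - c/9


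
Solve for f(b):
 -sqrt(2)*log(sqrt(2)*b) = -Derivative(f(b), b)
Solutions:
 f(b) = C1 + sqrt(2)*b*log(b) - sqrt(2)*b + sqrt(2)*b*log(2)/2


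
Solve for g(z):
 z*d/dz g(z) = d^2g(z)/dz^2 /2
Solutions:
 g(z) = C1 + C2*erfi(z)


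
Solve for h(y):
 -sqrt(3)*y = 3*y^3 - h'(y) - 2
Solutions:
 h(y) = C1 + 3*y^4/4 + sqrt(3)*y^2/2 - 2*y


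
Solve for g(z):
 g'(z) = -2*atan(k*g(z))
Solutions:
 Integral(1/atan(_y*k), (_y, g(z))) = C1 - 2*z


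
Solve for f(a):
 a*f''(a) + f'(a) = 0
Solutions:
 f(a) = C1 + C2*log(a)


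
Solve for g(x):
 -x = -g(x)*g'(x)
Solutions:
 g(x) = -sqrt(C1 + x^2)
 g(x) = sqrt(C1 + x^2)


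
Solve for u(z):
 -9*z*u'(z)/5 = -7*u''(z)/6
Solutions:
 u(z) = C1 + C2*erfi(3*sqrt(105)*z/35)


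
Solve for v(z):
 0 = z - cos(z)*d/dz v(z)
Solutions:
 v(z) = C1 + Integral(z/cos(z), z)


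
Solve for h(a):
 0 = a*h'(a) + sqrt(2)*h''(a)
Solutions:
 h(a) = C1 + C2*erf(2^(1/4)*a/2)


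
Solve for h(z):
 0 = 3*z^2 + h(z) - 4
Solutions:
 h(z) = 4 - 3*z^2


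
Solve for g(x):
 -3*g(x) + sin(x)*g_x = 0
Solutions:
 g(x) = C1*(cos(x) - 1)^(3/2)/(cos(x) + 1)^(3/2)


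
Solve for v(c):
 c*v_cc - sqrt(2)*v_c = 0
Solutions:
 v(c) = C1 + C2*c^(1 + sqrt(2))


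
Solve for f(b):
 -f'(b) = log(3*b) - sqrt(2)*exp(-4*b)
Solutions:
 f(b) = C1 - b*log(b) + b*(1 - log(3)) - sqrt(2)*exp(-4*b)/4


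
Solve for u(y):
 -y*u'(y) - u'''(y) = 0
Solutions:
 u(y) = C1 + Integral(C2*airyai(-y) + C3*airybi(-y), y)


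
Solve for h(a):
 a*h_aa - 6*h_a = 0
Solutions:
 h(a) = C1 + C2*a^7


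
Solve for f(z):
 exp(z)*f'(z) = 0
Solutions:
 f(z) = C1


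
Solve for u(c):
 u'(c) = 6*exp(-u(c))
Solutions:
 u(c) = log(C1 + 6*c)


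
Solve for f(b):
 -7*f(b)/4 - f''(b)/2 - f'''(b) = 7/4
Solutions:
 f(b) = C1*exp(b*(-2 + (3*sqrt(4011) + 190)^(-1/3) + (3*sqrt(4011) + 190)^(1/3))/12)*sin(sqrt(3)*b*(-(3*sqrt(4011) + 190)^(1/3) + (3*sqrt(4011) + 190)^(-1/3))/12) + C2*exp(b*(-2 + (3*sqrt(4011) + 190)^(-1/3) + (3*sqrt(4011) + 190)^(1/3))/12)*cos(sqrt(3)*b*(-(3*sqrt(4011) + 190)^(1/3) + (3*sqrt(4011) + 190)^(-1/3))/12) + C3*exp(-b*((3*sqrt(4011) + 190)^(-1/3) + 1 + (3*sqrt(4011) + 190)^(1/3))/6) - 1


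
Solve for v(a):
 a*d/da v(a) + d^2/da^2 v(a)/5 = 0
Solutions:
 v(a) = C1 + C2*erf(sqrt(10)*a/2)


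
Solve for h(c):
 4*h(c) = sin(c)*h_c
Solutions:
 h(c) = C1*(cos(c)^2 - 2*cos(c) + 1)/(cos(c)^2 + 2*cos(c) + 1)


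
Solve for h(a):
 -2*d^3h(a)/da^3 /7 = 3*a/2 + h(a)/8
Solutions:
 h(a) = C3*exp(-2^(2/3)*7^(1/3)*a/4) - 12*a + (C1*sin(2^(2/3)*sqrt(3)*7^(1/3)*a/8) + C2*cos(2^(2/3)*sqrt(3)*7^(1/3)*a/8))*exp(2^(2/3)*7^(1/3)*a/8)


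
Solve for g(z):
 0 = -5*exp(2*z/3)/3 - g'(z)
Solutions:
 g(z) = C1 - 5*exp(2*z/3)/2


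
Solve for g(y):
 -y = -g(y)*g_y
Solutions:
 g(y) = -sqrt(C1 + y^2)
 g(y) = sqrt(C1 + y^2)


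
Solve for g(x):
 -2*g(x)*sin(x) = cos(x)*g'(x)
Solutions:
 g(x) = C1*cos(x)^2


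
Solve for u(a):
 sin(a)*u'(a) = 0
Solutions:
 u(a) = C1


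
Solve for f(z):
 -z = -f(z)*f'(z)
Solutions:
 f(z) = -sqrt(C1 + z^2)
 f(z) = sqrt(C1 + z^2)


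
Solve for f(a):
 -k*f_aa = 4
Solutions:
 f(a) = C1 + C2*a - 2*a^2/k


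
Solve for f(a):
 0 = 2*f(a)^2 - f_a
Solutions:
 f(a) = -1/(C1 + 2*a)


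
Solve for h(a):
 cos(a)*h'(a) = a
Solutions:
 h(a) = C1 + Integral(a/cos(a), a)


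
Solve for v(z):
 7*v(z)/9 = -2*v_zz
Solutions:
 v(z) = C1*sin(sqrt(14)*z/6) + C2*cos(sqrt(14)*z/6)


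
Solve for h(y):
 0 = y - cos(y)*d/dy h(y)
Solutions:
 h(y) = C1 + Integral(y/cos(y), y)


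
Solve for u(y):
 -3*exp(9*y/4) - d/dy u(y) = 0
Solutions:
 u(y) = C1 - 4*exp(9*y/4)/3


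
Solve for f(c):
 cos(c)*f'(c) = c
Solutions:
 f(c) = C1 + Integral(c/cos(c), c)


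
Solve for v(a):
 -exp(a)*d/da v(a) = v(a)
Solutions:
 v(a) = C1*exp(exp(-a))


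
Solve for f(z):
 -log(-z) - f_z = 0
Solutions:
 f(z) = C1 - z*log(-z) + z


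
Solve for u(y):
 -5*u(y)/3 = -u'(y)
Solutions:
 u(y) = C1*exp(5*y/3)


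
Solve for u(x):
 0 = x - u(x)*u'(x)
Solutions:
 u(x) = -sqrt(C1 + x^2)
 u(x) = sqrt(C1 + x^2)


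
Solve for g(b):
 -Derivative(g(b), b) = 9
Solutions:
 g(b) = C1 - 9*b


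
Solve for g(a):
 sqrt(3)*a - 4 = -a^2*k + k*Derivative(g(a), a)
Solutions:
 g(a) = C1 + a^3/3 + sqrt(3)*a^2/(2*k) - 4*a/k


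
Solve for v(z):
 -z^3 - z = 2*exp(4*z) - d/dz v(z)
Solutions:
 v(z) = C1 + z^4/4 + z^2/2 + exp(4*z)/2


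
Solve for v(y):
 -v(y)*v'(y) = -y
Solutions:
 v(y) = -sqrt(C1 + y^2)
 v(y) = sqrt(C1 + y^2)


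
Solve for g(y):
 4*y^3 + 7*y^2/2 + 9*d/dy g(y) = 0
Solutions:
 g(y) = C1 - y^4/9 - 7*y^3/54


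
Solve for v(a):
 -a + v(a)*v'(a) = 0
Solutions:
 v(a) = -sqrt(C1 + a^2)
 v(a) = sqrt(C1 + a^2)


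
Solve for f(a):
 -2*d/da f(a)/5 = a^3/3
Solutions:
 f(a) = C1 - 5*a^4/24


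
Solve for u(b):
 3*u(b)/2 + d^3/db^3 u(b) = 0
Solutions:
 u(b) = C3*exp(-2^(2/3)*3^(1/3)*b/2) + (C1*sin(2^(2/3)*3^(5/6)*b/4) + C2*cos(2^(2/3)*3^(5/6)*b/4))*exp(2^(2/3)*3^(1/3)*b/4)


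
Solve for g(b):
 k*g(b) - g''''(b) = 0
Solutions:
 g(b) = C1*exp(-b*k^(1/4)) + C2*exp(b*k^(1/4)) + C3*exp(-I*b*k^(1/4)) + C4*exp(I*b*k^(1/4))


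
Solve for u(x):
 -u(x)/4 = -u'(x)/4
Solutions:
 u(x) = C1*exp(x)


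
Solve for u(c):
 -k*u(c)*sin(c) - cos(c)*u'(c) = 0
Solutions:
 u(c) = C1*exp(k*log(cos(c)))


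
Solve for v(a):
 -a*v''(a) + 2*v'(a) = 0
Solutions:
 v(a) = C1 + C2*a^3


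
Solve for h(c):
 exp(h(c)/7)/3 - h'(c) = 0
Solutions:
 h(c) = 7*log(-1/(C1 + c)) + 7*log(21)


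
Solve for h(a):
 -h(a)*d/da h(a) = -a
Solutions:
 h(a) = -sqrt(C1 + a^2)
 h(a) = sqrt(C1 + a^2)


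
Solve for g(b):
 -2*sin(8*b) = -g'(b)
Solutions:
 g(b) = C1 - cos(8*b)/4


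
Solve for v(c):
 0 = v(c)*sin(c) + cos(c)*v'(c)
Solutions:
 v(c) = C1*cos(c)


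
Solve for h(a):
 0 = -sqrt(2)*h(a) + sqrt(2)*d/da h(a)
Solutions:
 h(a) = C1*exp(a)


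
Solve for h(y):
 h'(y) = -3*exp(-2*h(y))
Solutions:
 h(y) = log(-sqrt(C1 - 6*y))
 h(y) = log(C1 - 6*y)/2


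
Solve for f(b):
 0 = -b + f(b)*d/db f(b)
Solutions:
 f(b) = -sqrt(C1 + b^2)
 f(b) = sqrt(C1 + b^2)


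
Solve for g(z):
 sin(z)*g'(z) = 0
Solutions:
 g(z) = C1


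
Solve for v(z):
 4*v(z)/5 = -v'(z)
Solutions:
 v(z) = C1*exp(-4*z/5)


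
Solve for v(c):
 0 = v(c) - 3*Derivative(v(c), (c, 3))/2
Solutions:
 v(c) = C3*exp(2^(1/3)*3^(2/3)*c/3) + (C1*sin(2^(1/3)*3^(1/6)*c/2) + C2*cos(2^(1/3)*3^(1/6)*c/2))*exp(-2^(1/3)*3^(2/3)*c/6)


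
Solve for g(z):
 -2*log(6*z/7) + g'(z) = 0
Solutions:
 g(z) = C1 + 2*z*log(z) - 2*z + z*log(36/49)


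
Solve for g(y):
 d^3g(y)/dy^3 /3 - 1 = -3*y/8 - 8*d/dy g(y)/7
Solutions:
 g(y) = C1 + C2*sin(2*sqrt(42)*y/7) + C3*cos(2*sqrt(42)*y/7) - 21*y^2/128 + 7*y/8


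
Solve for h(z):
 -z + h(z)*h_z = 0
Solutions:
 h(z) = -sqrt(C1 + z^2)
 h(z) = sqrt(C1 + z^2)


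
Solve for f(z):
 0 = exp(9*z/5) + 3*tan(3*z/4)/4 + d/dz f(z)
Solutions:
 f(z) = C1 - 5*exp(9*z/5)/9 + log(cos(3*z/4))


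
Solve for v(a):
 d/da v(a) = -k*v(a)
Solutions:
 v(a) = C1*exp(-a*k)


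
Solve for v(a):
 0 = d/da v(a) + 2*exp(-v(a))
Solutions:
 v(a) = log(C1 - 2*a)


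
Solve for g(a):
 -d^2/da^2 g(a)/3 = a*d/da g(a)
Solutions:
 g(a) = C1 + C2*erf(sqrt(6)*a/2)


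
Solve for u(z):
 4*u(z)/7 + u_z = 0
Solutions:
 u(z) = C1*exp(-4*z/7)


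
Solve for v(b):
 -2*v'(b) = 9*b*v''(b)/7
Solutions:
 v(b) = C1 + C2/b^(5/9)


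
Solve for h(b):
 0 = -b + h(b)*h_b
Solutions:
 h(b) = -sqrt(C1 + b^2)
 h(b) = sqrt(C1 + b^2)


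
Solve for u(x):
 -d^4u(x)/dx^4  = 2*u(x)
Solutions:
 u(x) = (C1*sin(2^(3/4)*x/2) + C2*cos(2^(3/4)*x/2))*exp(-2^(3/4)*x/2) + (C3*sin(2^(3/4)*x/2) + C4*cos(2^(3/4)*x/2))*exp(2^(3/4)*x/2)


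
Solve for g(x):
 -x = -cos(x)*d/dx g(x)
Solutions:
 g(x) = C1 + Integral(x/cos(x), x)


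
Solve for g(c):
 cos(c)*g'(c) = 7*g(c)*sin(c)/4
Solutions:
 g(c) = C1/cos(c)^(7/4)


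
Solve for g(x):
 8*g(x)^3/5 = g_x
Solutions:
 g(x) = -sqrt(10)*sqrt(-1/(C1 + 8*x))/2
 g(x) = sqrt(10)*sqrt(-1/(C1 + 8*x))/2


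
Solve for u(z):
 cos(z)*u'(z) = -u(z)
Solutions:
 u(z) = C1*sqrt(sin(z) - 1)/sqrt(sin(z) + 1)


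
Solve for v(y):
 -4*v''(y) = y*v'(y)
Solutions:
 v(y) = C1 + C2*erf(sqrt(2)*y/4)


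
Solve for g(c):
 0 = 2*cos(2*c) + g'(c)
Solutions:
 g(c) = C1 - sin(2*c)


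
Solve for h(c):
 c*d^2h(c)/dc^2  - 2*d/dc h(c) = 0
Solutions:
 h(c) = C1 + C2*c^3


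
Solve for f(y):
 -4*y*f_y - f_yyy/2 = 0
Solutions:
 f(y) = C1 + Integral(C2*airyai(-2*y) + C3*airybi(-2*y), y)


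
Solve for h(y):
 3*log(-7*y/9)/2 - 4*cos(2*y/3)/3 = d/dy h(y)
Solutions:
 h(y) = C1 + 3*y*log(-y)/2 - 3*y*log(3) - 3*y/2 + 3*y*log(7)/2 - 2*sin(2*y/3)


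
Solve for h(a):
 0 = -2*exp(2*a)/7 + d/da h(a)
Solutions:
 h(a) = C1 + exp(2*a)/7


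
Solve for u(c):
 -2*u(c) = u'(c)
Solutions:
 u(c) = C1*exp(-2*c)


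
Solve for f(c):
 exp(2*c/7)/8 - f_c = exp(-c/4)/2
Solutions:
 f(c) = C1 + 7*exp(2*c/7)/16 + 2*exp(-c/4)


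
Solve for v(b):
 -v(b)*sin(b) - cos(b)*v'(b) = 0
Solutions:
 v(b) = C1*cos(b)


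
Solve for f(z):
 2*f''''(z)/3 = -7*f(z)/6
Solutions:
 f(z) = (C1*sin(7^(1/4)*z/2) + C2*cos(7^(1/4)*z/2))*exp(-7^(1/4)*z/2) + (C3*sin(7^(1/4)*z/2) + C4*cos(7^(1/4)*z/2))*exp(7^(1/4)*z/2)


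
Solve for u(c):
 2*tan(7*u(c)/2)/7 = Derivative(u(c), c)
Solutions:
 u(c) = -2*asin(C1*exp(c))/7 + 2*pi/7
 u(c) = 2*asin(C1*exp(c))/7


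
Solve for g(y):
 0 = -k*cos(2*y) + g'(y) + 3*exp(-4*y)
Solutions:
 g(y) = C1 + k*sin(2*y)/2 + 3*exp(-4*y)/4


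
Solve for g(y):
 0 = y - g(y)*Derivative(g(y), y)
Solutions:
 g(y) = -sqrt(C1 + y^2)
 g(y) = sqrt(C1 + y^2)


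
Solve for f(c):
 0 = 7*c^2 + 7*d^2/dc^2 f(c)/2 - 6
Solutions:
 f(c) = C1 + C2*c - c^4/6 + 6*c^2/7


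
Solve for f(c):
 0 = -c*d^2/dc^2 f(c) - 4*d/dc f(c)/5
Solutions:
 f(c) = C1 + C2*c^(1/5)


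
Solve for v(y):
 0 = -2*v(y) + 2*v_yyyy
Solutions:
 v(y) = C1*exp(-y) + C2*exp(y) + C3*sin(y) + C4*cos(y)


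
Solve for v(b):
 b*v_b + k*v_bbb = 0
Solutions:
 v(b) = C1 + Integral(C2*airyai(b*(-1/k)^(1/3)) + C3*airybi(b*(-1/k)^(1/3)), b)


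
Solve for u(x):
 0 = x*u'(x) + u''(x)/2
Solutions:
 u(x) = C1 + C2*erf(x)


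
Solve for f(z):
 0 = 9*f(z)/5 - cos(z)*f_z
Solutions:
 f(z) = C1*(sin(z) + 1)^(9/10)/(sin(z) - 1)^(9/10)


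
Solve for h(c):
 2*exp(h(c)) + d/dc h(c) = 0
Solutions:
 h(c) = log(1/(C1 + 2*c))


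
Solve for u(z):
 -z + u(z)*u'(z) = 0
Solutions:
 u(z) = -sqrt(C1 + z^2)
 u(z) = sqrt(C1 + z^2)


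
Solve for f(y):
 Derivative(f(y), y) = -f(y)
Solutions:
 f(y) = C1*exp(-y)


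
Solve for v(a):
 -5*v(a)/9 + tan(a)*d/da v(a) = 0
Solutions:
 v(a) = C1*sin(a)^(5/9)


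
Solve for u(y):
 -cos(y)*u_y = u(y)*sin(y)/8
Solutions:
 u(y) = C1*cos(y)^(1/8)


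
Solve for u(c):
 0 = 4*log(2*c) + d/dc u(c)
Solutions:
 u(c) = C1 - 4*c*log(c) - c*log(16) + 4*c


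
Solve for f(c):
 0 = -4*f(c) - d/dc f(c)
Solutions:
 f(c) = C1*exp(-4*c)


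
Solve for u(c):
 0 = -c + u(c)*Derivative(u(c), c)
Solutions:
 u(c) = -sqrt(C1 + c^2)
 u(c) = sqrt(C1 + c^2)


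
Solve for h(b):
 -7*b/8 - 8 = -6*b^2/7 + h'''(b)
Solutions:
 h(b) = C1 + C2*b + C3*b^2 + b^5/70 - 7*b^4/192 - 4*b^3/3


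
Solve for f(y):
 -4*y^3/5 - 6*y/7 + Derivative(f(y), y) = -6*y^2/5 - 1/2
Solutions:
 f(y) = C1 + y^4/5 - 2*y^3/5 + 3*y^2/7 - y/2


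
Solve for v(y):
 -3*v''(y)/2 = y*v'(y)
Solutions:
 v(y) = C1 + C2*erf(sqrt(3)*y/3)


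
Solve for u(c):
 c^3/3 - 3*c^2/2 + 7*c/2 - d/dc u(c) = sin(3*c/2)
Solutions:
 u(c) = C1 + c^4/12 - c^3/2 + 7*c^2/4 + 2*cos(3*c/2)/3


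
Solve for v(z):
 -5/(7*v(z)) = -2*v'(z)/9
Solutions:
 v(z) = -sqrt(C1 + 315*z)/7
 v(z) = sqrt(C1 + 315*z)/7


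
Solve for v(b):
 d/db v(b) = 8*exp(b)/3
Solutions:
 v(b) = C1 + 8*exp(b)/3


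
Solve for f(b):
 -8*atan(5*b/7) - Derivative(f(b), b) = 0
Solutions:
 f(b) = C1 - 8*b*atan(5*b/7) + 28*log(25*b^2 + 49)/5


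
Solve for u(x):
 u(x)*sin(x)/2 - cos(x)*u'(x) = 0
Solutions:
 u(x) = C1/sqrt(cos(x))


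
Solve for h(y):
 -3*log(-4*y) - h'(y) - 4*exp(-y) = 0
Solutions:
 h(y) = C1 - 3*y*log(-y) + 3*y*(1 - 2*log(2)) + 4*exp(-y)


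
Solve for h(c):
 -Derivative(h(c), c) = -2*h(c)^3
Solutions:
 h(c) = -sqrt(2)*sqrt(-1/(C1 + 2*c))/2
 h(c) = sqrt(2)*sqrt(-1/(C1 + 2*c))/2


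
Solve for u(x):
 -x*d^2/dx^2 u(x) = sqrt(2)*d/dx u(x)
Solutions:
 u(x) = C1 + C2*x^(1 - sqrt(2))


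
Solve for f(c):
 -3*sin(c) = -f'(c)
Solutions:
 f(c) = C1 - 3*cos(c)


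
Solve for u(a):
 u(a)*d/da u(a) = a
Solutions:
 u(a) = -sqrt(C1 + a^2)
 u(a) = sqrt(C1 + a^2)


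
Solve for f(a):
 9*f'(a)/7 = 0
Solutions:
 f(a) = C1


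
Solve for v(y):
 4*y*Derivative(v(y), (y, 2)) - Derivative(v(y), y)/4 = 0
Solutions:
 v(y) = C1 + C2*y^(17/16)


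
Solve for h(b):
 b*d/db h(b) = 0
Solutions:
 h(b) = C1


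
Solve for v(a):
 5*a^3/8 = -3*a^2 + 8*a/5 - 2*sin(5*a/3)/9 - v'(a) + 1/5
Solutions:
 v(a) = C1 - 5*a^4/32 - a^3 + 4*a^2/5 + a/5 + 2*cos(5*a/3)/15


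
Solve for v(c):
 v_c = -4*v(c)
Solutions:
 v(c) = C1*exp(-4*c)


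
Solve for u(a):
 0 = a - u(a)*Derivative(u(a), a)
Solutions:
 u(a) = -sqrt(C1 + a^2)
 u(a) = sqrt(C1 + a^2)


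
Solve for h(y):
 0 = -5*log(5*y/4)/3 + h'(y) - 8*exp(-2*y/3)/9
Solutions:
 h(y) = C1 + 5*y*log(y)/3 + 5*y*(-2*log(2) - 1 + log(5))/3 - 4*exp(-2*y/3)/3


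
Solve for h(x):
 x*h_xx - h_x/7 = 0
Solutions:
 h(x) = C1 + C2*x^(8/7)


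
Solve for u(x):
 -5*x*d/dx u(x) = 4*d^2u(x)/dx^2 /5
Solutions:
 u(x) = C1 + C2*erf(5*sqrt(2)*x/4)


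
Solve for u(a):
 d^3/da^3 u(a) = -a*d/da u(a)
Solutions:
 u(a) = C1 + Integral(C2*airyai(-a) + C3*airybi(-a), a)


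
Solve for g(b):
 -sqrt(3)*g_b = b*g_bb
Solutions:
 g(b) = C1 + C2*b^(1 - sqrt(3))


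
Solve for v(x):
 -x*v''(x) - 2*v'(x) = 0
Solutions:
 v(x) = C1 + C2/x


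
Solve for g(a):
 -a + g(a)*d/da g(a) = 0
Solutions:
 g(a) = -sqrt(C1 + a^2)
 g(a) = sqrt(C1 + a^2)


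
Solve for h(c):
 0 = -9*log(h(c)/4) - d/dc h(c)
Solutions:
 -Integral(1/(-log(_y) + 2*log(2)), (_y, h(c)))/9 = C1 - c


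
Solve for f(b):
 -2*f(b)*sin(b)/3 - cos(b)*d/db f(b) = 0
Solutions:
 f(b) = C1*cos(b)^(2/3)


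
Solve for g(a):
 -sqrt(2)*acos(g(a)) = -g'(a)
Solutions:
 Integral(1/acos(_y), (_y, g(a))) = C1 + sqrt(2)*a


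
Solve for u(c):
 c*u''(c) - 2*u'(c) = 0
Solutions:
 u(c) = C1 + C2*c^3


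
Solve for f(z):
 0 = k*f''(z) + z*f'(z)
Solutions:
 f(z) = C1 + C2*sqrt(k)*erf(sqrt(2)*z*sqrt(1/k)/2)


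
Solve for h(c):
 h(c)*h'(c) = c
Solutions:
 h(c) = -sqrt(C1 + c^2)
 h(c) = sqrt(C1 + c^2)


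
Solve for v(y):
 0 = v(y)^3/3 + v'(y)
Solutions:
 v(y) = -sqrt(6)*sqrt(-1/(C1 - y))/2
 v(y) = sqrt(6)*sqrt(-1/(C1 - y))/2


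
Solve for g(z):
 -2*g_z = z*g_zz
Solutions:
 g(z) = C1 + C2/z


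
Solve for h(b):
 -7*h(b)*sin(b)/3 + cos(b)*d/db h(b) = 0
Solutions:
 h(b) = C1/cos(b)^(7/3)


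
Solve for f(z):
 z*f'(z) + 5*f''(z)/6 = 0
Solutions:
 f(z) = C1 + C2*erf(sqrt(15)*z/5)


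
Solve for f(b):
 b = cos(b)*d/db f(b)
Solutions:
 f(b) = C1 + Integral(b/cos(b), b)


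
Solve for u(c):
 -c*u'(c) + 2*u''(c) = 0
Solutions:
 u(c) = C1 + C2*erfi(c/2)


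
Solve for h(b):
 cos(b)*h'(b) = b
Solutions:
 h(b) = C1 + Integral(b/cos(b), b)


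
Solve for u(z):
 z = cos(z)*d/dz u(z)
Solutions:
 u(z) = C1 + Integral(z/cos(z), z)


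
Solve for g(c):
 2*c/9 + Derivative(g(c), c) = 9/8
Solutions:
 g(c) = C1 - c^2/9 + 9*c/8


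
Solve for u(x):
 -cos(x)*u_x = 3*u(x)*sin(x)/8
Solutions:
 u(x) = C1*cos(x)^(3/8)


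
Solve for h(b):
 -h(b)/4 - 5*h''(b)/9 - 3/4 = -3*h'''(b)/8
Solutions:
 h(b) = C1*exp(b*(-(243*sqrt(915441) + 241147)^(1/3) - 1600/(243*sqrt(915441) + 241147)^(1/3) + 80)/162)*sin(sqrt(3)*b*(-(243*sqrt(915441) + 241147)^(1/3) + 1600/(243*sqrt(915441) + 241147)^(1/3))/162) + C2*exp(b*(-(243*sqrt(915441) + 241147)^(1/3) - 1600/(243*sqrt(915441) + 241147)^(1/3) + 80)/162)*cos(sqrt(3)*b*(-(243*sqrt(915441) + 241147)^(1/3) + 1600/(243*sqrt(915441) + 241147)^(1/3))/162) + C3*exp(b*(1600/(243*sqrt(915441) + 241147)^(1/3) + 40 + (243*sqrt(915441) + 241147)^(1/3))/81) - 3


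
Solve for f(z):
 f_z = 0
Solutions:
 f(z) = C1


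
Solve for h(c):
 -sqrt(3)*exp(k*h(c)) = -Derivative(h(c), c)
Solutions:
 h(c) = Piecewise((log(-1/(C1*k + sqrt(3)*c*k))/k, Ne(k, 0)), (nan, True))
 h(c) = Piecewise((C1 + sqrt(3)*c, Eq(k, 0)), (nan, True))


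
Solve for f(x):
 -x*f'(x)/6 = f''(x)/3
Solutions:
 f(x) = C1 + C2*erf(x/2)


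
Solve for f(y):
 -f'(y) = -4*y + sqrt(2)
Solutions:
 f(y) = C1 + 2*y^2 - sqrt(2)*y


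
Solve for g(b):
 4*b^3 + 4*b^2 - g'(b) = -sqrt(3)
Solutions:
 g(b) = C1 + b^4 + 4*b^3/3 + sqrt(3)*b


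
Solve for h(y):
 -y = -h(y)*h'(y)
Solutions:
 h(y) = -sqrt(C1 + y^2)
 h(y) = sqrt(C1 + y^2)


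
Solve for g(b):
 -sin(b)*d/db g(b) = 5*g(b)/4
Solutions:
 g(b) = C1*(cos(b) + 1)^(5/8)/(cos(b) - 1)^(5/8)


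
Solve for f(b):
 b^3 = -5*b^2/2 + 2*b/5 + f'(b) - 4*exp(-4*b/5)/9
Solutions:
 f(b) = C1 + b^4/4 + 5*b^3/6 - b^2/5 - 5*exp(-4*b/5)/9


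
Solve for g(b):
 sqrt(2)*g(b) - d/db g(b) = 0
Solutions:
 g(b) = C1*exp(sqrt(2)*b)


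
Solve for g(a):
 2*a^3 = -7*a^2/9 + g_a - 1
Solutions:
 g(a) = C1 + a^4/2 + 7*a^3/27 + a


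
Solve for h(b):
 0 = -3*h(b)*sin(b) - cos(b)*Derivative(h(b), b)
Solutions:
 h(b) = C1*cos(b)^3


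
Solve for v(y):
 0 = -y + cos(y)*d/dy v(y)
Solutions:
 v(y) = C1 + Integral(y/cos(y), y)


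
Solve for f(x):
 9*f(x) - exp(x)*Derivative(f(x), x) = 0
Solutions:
 f(x) = C1*exp(-9*exp(-x))


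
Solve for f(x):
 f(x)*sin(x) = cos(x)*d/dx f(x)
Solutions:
 f(x) = C1/cos(x)


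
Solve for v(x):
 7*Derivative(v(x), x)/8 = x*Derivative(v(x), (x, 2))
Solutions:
 v(x) = C1 + C2*x^(15/8)


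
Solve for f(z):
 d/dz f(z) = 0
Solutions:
 f(z) = C1


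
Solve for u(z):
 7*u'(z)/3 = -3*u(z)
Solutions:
 u(z) = C1*exp(-9*z/7)


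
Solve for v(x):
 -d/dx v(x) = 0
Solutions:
 v(x) = C1


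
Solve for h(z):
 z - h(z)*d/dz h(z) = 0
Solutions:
 h(z) = -sqrt(C1 + z^2)
 h(z) = sqrt(C1 + z^2)


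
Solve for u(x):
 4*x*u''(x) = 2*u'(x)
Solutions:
 u(x) = C1 + C2*x^(3/2)


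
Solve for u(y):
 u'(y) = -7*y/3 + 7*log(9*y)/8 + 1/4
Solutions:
 u(y) = C1 - 7*y^2/6 + 7*y*log(y)/8 - 5*y/8 + 7*y*log(3)/4


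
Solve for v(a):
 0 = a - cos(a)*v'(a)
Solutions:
 v(a) = C1 + Integral(a/cos(a), a)


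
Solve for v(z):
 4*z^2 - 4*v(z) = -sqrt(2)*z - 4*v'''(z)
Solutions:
 v(z) = C3*exp(z) + z^2 + sqrt(2)*z/4 + (C1*sin(sqrt(3)*z/2) + C2*cos(sqrt(3)*z/2))*exp(-z/2)


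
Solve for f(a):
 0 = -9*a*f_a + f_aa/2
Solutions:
 f(a) = C1 + C2*erfi(3*a)


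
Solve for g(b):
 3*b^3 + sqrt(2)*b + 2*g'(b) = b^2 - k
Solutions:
 g(b) = C1 - 3*b^4/8 + b^3/6 - sqrt(2)*b^2/4 - b*k/2


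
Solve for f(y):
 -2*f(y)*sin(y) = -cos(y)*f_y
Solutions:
 f(y) = C1/cos(y)^2


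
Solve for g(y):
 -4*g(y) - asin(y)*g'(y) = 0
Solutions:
 g(y) = C1*exp(-4*Integral(1/asin(y), y))


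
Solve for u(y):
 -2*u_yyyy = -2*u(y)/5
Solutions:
 u(y) = C1*exp(-5^(3/4)*y/5) + C2*exp(5^(3/4)*y/5) + C3*sin(5^(3/4)*y/5) + C4*cos(5^(3/4)*y/5)


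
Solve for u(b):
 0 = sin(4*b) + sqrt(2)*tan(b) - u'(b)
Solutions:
 u(b) = C1 - sqrt(2)*log(cos(b)) - cos(4*b)/4


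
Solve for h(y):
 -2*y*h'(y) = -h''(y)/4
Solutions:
 h(y) = C1 + C2*erfi(2*y)


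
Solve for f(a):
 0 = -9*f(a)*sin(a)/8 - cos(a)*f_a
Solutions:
 f(a) = C1*cos(a)^(9/8)


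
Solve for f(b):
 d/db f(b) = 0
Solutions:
 f(b) = C1


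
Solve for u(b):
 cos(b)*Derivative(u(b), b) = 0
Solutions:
 u(b) = C1


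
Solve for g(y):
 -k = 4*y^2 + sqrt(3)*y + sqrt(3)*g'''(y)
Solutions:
 g(y) = C1 + C2*y + C3*y^2 - sqrt(3)*k*y^3/18 - sqrt(3)*y^5/45 - y^4/24


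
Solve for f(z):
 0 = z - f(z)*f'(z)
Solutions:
 f(z) = -sqrt(C1 + z^2)
 f(z) = sqrt(C1 + z^2)


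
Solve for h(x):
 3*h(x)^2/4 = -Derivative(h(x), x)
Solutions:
 h(x) = 4/(C1 + 3*x)


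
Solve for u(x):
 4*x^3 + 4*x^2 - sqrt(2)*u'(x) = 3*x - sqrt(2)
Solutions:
 u(x) = C1 + sqrt(2)*x^4/2 + 2*sqrt(2)*x^3/3 - 3*sqrt(2)*x^2/4 + x


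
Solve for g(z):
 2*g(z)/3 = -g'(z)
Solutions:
 g(z) = C1*exp(-2*z/3)


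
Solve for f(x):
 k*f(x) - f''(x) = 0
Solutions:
 f(x) = C1*exp(-sqrt(k)*x) + C2*exp(sqrt(k)*x)


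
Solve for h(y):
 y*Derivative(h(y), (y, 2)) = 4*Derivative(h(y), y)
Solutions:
 h(y) = C1 + C2*y^5


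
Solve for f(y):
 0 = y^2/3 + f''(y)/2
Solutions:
 f(y) = C1 + C2*y - y^4/18


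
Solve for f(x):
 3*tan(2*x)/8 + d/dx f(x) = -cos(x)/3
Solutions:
 f(x) = C1 + 3*log(cos(2*x))/16 - sin(x)/3


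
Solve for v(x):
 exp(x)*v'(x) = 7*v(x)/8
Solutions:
 v(x) = C1*exp(-7*exp(-x)/8)


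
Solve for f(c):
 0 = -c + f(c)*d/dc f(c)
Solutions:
 f(c) = -sqrt(C1 + c^2)
 f(c) = sqrt(C1 + c^2)


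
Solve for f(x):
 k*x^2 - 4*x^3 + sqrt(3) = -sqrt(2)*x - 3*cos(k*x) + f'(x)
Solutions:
 f(x) = C1 + k*x^3/3 - x^4 + sqrt(2)*x^2/2 + sqrt(3)*x + 3*sin(k*x)/k


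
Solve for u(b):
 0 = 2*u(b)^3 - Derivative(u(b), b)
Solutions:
 u(b) = -sqrt(2)*sqrt(-1/(C1 + 2*b))/2
 u(b) = sqrt(2)*sqrt(-1/(C1 + 2*b))/2


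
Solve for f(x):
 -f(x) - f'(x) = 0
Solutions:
 f(x) = C1*exp(-x)


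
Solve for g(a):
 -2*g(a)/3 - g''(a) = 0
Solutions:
 g(a) = C1*sin(sqrt(6)*a/3) + C2*cos(sqrt(6)*a/3)


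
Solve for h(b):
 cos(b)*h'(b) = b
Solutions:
 h(b) = C1 + Integral(b/cos(b), b)


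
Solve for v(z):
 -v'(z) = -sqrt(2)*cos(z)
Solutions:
 v(z) = C1 + sqrt(2)*sin(z)


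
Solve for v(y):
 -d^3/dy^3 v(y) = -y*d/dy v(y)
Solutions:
 v(y) = C1 + Integral(C2*airyai(y) + C3*airybi(y), y)


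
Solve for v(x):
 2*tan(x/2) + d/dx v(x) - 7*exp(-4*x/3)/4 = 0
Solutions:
 v(x) = C1 - 2*log(tan(x/2)^2 + 1) - 21*exp(-4*x/3)/16


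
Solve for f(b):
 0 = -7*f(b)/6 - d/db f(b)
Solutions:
 f(b) = C1*exp(-7*b/6)


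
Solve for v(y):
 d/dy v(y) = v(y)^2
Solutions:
 v(y) = -1/(C1 + y)


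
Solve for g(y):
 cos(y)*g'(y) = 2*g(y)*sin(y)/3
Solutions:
 g(y) = C1/cos(y)^(2/3)


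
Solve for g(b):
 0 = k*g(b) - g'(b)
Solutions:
 g(b) = C1*exp(b*k)


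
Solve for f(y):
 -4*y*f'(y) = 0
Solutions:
 f(y) = C1


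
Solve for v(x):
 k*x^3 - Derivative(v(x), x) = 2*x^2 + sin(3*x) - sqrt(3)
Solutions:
 v(x) = C1 + k*x^4/4 - 2*x^3/3 + sqrt(3)*x + cos(3*x)/3


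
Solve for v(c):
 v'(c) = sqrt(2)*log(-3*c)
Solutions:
 v(c) = C1 + sqrt(2)*c*log(-c) + sqrt(2)*c*(-1 + log(3))


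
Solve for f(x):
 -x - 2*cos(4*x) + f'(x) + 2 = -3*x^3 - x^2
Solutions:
 f(x) = C1 - 3*x^4/4 - x^3/3 + x^2/2 - 2*x + sin(4*x)/2


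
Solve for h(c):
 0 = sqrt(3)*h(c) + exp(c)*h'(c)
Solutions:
 h(c) = C1*exp(sqrt(3)*exp(-c))


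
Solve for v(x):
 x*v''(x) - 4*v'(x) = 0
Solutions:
 v(x) = C1 + C2*x^5


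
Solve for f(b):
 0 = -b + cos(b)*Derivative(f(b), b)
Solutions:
 f(b) = C1 + Integral(b/cos(b), b)


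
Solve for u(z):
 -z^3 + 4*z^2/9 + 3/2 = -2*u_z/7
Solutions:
 u(z) = C1 + 7*z^4/8 - 14*z^3/27 - 21*z/4


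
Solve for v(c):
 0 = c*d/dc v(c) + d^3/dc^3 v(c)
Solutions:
 v(c) = C1 + Integral(C2*airyai(-c) + C3*airybi(-c), c)


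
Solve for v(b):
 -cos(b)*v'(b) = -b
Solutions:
 v(b) = C1 + Integral(b/cos(b), b)


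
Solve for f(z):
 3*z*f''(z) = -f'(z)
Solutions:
 f(z) = C1 + C2*z^(2/3)


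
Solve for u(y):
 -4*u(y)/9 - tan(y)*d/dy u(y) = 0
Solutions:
 u(y) = C1/sin(y)^(4/9)


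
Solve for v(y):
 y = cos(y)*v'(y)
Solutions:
 v(y) = C1 + Integral(y/cos(y), y)


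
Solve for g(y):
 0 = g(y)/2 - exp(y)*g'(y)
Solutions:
 g(y) = C1*exp(-exp(-y)/2)


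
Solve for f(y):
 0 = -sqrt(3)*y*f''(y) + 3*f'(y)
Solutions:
 f(y) = C1 + C2*y^(1 + sqrt(3))


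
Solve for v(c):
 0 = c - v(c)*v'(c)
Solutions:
 v(c) = -sqrt(C1 + c^2)
 v(c) = sqrt(C1 + c^2)


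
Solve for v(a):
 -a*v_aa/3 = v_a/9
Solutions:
 v(a) = C1 + C2*a^(2/3)


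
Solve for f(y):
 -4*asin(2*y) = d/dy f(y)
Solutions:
 f(y) = C1 - 4*y*asin(2*y) - 2*sqrt(1 - 4*y^2)


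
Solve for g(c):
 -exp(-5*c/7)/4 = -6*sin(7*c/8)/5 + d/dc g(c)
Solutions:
 g(c) = C1 - 48*cos(7*c/8)/35 + 7*exp(-5*c/7)/20


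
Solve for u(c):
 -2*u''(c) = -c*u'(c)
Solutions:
 u(c) = C1 + C2*erfi(c/2)


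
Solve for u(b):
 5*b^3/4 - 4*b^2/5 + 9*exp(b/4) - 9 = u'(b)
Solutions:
 u(b) = C1 + 5*b^4/16 - 4*b^3/15 - 9*b + 36*exp(b/4)


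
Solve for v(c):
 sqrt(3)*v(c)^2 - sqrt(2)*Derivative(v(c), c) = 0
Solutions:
 v(c) = -2/(C1 + sqrt(6)*c)


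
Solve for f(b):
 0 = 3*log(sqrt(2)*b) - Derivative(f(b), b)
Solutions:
 f(b) = C1 + 3*b*log(b) - 3*b + 3*b*log(2)/2


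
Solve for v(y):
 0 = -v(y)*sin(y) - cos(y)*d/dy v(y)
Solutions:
 v(y) = C1*cos(y)


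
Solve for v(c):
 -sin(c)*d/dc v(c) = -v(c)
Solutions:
 v(c) = C1*sqrt(cos(c) - 1)/sqrt(cos(c) + 1)


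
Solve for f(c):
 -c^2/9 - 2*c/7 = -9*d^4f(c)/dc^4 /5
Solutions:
 f(c) = C1 + C2*c + C3*c^2 + C4*c^3 + c^6/5832 + c^5/756
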